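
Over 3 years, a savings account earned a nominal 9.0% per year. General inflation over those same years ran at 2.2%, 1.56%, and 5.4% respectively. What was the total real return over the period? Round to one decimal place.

18.4%

Cumulative inflation factor: 1.022 × 1.0156 × 1.054 ≈ 1.09399.
Nominal growth factor: 1.29503. Real growth factor = 1.29503 / 1.09399 ≈ 1.18376.
Total real return ≈ 18.3764%.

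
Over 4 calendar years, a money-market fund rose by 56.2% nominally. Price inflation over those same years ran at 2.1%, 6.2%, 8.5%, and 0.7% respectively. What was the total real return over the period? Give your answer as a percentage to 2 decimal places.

31.85%

Cumulative inflation factor: 1.021 × 1.062 × 1.085 × 1.007 ≈ 1.18470.
Nominal growth factor: 1.56200. Real growth factor = 1.56200 / 1.18470 ≈ 1.31847.
Total real return ≈ 31.8474%.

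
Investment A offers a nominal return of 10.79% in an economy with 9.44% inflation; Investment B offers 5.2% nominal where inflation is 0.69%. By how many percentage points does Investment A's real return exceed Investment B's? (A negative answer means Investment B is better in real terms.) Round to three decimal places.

-3.246

Investment A real return: 1.1079/1.0944 − 1 = 1.2336%.
Investment B real return: 1.052/1.0069 − 1 = 4.4791%.
Difference: 1.2336 − 4.4791 = -3.2455 pp.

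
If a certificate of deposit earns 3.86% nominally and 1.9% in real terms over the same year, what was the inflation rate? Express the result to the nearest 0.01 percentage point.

1.92%

From (1+r_nom) = (1+r_real)(1+π), we get 1+π = (1 + 3.86%)/(1 + 1.9%) = 1.0386/1.019 ≈ 1.01923.
So π ≈ 1.9235%.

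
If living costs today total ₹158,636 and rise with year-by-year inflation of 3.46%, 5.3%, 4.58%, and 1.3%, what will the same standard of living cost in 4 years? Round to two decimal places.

Cumulative price-level factor: 1.0346 × 1.053 × 1.0458 × 1.013 ≈ 1.1541411563.
Multiplying ₹158,636 by the price-level factor gives the future nominal sum.

₹183,088.34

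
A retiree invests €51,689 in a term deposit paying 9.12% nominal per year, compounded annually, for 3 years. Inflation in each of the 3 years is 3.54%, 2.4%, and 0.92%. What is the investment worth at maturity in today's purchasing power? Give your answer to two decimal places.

Nominal value at maturity: €51,689 × (1 + 9.12%)^3 ≈ €67,160.08.
Price-level factor over 3 years: 1.0354 × 1.024 × 1.0092 ≈ 1.0700038963.
The maturity value deflated by that factor is the answer in today's purchasing power.

€62,766.20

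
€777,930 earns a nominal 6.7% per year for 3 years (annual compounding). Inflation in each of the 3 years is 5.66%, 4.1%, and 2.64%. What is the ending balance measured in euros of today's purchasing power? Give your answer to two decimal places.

Nominal value at maturity: €777,930 × (1 + 6.7%)^3 ≈ €945,004.29.
Price-level factor over 3 years: 1.0566 × 1.041 × 1.0264 ≈ 1.1289585038.
Dividing the nominal maturity value by the price-level factor gives the value in today's money.

€837,058.48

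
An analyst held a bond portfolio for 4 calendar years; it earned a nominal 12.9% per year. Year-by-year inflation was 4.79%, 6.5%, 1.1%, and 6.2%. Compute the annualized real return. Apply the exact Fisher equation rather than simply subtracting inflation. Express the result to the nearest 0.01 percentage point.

7.91%

Cumulative inflation factor: 1.0479 × 1.065 × 1.011 × 1.062 ≈ 1.19824.
Nominal growth factor: 1.62471. Real growth factor = 1.62471 / 1.19824 ≈ 1.35591.
Annualized: 1.35591^(1/4) − 1 ≈ 0.07909.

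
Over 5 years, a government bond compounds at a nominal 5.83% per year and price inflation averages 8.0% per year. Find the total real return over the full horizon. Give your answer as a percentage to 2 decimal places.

The annual real rate is (1+5.83%)/(1+8.0%) − 1 = -2.0093%.
Compounded over 5 years: (1 + -0.020093)^5 − 1 ≈ -0.09651.

-9.65%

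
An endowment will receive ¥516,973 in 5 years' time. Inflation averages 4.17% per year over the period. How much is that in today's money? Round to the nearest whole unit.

Price-level factor over 5 years: (1 + 4.17%)^5 ≈ 1.2266292619.
Purchasing power today: ¥516,973 divided by that factor.

¥421,458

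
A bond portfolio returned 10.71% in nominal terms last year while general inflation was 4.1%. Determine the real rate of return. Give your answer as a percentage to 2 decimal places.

Real return via the Fisher equation: (1 + 10.71%)/(1 + 4.1%) − 1 = 1.1071/1.041 − 1 ≈ 0.06350.

6.35%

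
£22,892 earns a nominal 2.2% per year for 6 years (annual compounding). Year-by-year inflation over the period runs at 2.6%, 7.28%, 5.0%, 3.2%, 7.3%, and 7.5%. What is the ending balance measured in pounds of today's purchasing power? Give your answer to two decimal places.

Nominal value at maturity: £22,892 × (1 + 2.2%)^6 ≈ £26,084.90.
Price-level factor over 6 years: 1.026 × 1.0728 × 1.050 × 1.032 × 1.073 × 1.075 ≈ 1.3757619955.
Dividing the nominal maturity value by the price-level factor gives the value in today's money.

£18,960.33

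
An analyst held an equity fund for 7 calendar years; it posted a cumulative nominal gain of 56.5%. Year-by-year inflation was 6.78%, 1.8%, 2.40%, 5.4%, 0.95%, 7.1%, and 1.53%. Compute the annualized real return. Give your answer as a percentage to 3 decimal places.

2.823%

Cumulative inflation factor: 1.0678 × 1.018 × 1.0240 × 1.054 × 1.0095 × 1.071 × 1.0153 ≈ 1.28786.
Nominal growth factor: 1.56500. Real growth factor = 1.56500 / 1.28786 ≈ 1.21519.
Annualized: 1.21519^(1/7) − 1 ≈ 0.02823.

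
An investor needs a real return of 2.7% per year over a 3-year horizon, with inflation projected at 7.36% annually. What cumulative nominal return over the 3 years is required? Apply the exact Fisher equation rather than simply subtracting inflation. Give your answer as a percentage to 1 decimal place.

Required annual nominal rate: (1+2.7%)(1+7.36%) − 1 = 10.25872%.
Cumulative over 3 years: (1 + 0.1025872)^3 − 1 ≈ 0.34041.

34.0%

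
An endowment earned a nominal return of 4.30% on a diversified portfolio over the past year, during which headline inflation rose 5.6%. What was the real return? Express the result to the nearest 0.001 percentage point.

-1.231%

Real return via the Fisher equation: (1 + 4.30%)/(1 + 5.6%) − 1 = 1.0430/1.056 − 1 ≈ -0.01231.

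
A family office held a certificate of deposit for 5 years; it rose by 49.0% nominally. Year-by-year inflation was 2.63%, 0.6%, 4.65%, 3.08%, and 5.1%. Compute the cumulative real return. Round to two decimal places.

27.29%

Cumulative inflation factor: 1.0263 × 1.006 × 1.0465 × 1.0308 × 1.051 ≈ 1.17055.
Nominal growth factor: 1.49000. Real growth factor = 1.49000 / 1.17055 ≈ 1.27291.
Total real return ≈ 27.2910%.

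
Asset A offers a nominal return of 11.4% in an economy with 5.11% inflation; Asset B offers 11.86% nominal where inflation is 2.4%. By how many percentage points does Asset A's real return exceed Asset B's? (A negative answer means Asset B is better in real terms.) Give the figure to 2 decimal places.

-3.25

Asset A real return: 1.114/1.0511 − 1 = 5.984%.
Asset B real return: 1.1186/1.024 − 1 = 9.238%.
Difference: 5.984 − 9.238 = -3.254 pp.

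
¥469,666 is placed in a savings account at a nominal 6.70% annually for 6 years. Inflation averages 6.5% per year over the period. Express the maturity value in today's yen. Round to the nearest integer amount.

¥474,983

Nominal value at maturity: ¥469,666 × (1 + 6.70%)^6 ≈ ¥693,068.
Price-level factor over 6 years: (1 + 6.5%)^6 ≈ 1.4591422965.
The maturity value deflated by that factor is the answer in today's purchasing power.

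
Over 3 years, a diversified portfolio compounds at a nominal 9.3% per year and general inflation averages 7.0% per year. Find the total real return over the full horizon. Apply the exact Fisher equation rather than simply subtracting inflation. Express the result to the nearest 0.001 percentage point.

6.588%

The annual real rate is (1+9.3%)/(1+7.0%) − 1 = 2.1495%.
Compounded over 3 years: (1 + 0.021495)^3 − 1 ≈ 0.06588.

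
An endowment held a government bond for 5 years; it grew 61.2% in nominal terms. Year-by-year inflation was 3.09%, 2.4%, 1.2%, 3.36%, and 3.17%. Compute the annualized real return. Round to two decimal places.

7.19%

Cumulative inflation factor: 1.0309 × 1.024 × 1.012 × 1.0336 × 1.0317 ≈ 1.13921.
Nominal growth factor: 1.61200. Real growth factor = 1.61200 / 1.13921 ≈ 1.41502.
Annualized: 1.41502^(1/5) − 1 ≈ 0.07190.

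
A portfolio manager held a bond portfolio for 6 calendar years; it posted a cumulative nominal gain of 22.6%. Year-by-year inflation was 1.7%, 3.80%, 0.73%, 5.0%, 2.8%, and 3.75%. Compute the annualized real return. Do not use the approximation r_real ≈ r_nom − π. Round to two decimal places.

0.49%

Cumulative inflation factor: 1.017 × 1.0380 × 1.0073 × 1.050 × 1.028 × 1.0375 ≈ 1.19082.
Nominal growth factor: 1.22600. Real growth factor = 1.22600 / 1.19082 ≈ 1.02954.
Annualized: 1.02954^(1/6) − 1 ≈ 0.00486.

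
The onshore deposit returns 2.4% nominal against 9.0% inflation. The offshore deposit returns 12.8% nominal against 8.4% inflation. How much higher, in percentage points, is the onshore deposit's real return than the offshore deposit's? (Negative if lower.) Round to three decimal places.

-10.114

The onshore deposit real return: 1.024/1.090 − 1 = -6.0550%.
The offshore deposit real return: 1.128/1.084 − 1 = 4.0590%.
Difference: -6.0550 − 4.0590 = -10.1140 pp.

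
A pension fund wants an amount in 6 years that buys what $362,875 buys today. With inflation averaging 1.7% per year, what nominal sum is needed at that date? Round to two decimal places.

$401,497.43

Cumulative price-level factor: (1+1.7%)^6 ≈ 1.1064345214.
Multiplying $362,875 by the price-level factor gives the future nominal sum.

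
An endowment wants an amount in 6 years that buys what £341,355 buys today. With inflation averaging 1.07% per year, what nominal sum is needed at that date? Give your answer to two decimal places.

£363,864.65

Cumulative price-level factor: (1+1.07%)^6 ≈ 1.0659420483.
Multiplying £341,355 by the price-level factor gives the future nominal sum.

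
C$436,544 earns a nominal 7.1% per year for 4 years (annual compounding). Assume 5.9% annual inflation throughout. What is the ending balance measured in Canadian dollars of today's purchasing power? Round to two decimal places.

Nominal value at maturity: C$436,544 × (1 + 7.1%)^4 ≈ C$574,362.27.
Price-level factor over 4 years: (1 + 5.9%)^4 ≈ 1.2577196334.
Dividing the nominal maturity value by the price-level factor gives the value in today's money.

C$456,669.56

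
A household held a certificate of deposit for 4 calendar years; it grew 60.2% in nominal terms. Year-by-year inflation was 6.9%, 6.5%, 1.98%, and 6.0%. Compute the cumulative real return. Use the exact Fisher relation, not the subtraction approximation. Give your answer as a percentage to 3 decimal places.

Cumulative inflation factor: 1.069 × 1.065 × 1.0198 × 1.060 ≈ 1.23069.
Nominal growth factor: 1.60200. Real growth factor = 1.60200 / 1.23069 ≈ 1.30171.
Total real return ≈ 30.1710%.

30.171%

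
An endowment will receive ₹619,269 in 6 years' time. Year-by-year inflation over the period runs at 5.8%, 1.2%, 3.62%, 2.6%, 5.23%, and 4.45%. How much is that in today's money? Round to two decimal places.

₹494,964.67

Price-level factor over 6 years: 1.058 × 1.012 × 1.0362 × 1.026 × 1.0523 × 1.0445 ≈ 1.2511377949.
Purchasing power today: ₹619,269 divided by that factor.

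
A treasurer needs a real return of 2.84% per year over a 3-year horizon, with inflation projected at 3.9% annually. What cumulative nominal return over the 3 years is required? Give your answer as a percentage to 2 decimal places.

21.99%

Required annual nominal rate: (1+2.84%)(1+3.9%) − 1 = 6.85076%.
Cumulative over 3 years: (1 + 0.0685076)^3 − 1 ≈ 0.21992.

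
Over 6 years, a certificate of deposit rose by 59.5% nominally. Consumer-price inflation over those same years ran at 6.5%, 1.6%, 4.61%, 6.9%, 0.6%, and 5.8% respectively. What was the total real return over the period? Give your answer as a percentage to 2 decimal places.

23.85%

Cumulative inflation factor: 1.065 × 1.016 × 1.0461 × 1.069 × 1.006 × 1.058 ≈ 1.28789.
Nominal growth factor: 1.59500. Real growth factor = 1.59500 / 1.28789 ≈ 1.23846.
Total real return ≈ 23.8462%.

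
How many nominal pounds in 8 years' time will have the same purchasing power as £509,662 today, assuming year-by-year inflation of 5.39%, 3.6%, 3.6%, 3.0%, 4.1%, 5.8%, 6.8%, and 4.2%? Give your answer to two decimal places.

Cumulative price-level factor: 1.0539 × 1.036 × 1.036 × 1.030 × 1.041 × 1.058 × 1.068 × 1.042 ≈ 1.4280108555.
The nominal amount required is £509,662 scaled up by that factor.

£727,802.87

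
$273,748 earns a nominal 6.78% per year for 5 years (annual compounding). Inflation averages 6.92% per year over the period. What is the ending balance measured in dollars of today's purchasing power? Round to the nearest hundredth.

Nominal value at maturity: $273,748 × (1 + 6.78%)^5 ≈ $380,014.82.
Price-level factor over 5 years: (1 + 6.92%)^5 ≈ 1.3973163811.
The maturity value deflated by that factor is the answer in today's purchasing power.

$271,960.47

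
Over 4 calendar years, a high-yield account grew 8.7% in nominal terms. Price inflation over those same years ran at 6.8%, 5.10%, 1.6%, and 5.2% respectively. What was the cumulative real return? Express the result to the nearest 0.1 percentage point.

Cumulative inflation factor: 1.068 × 1.0510 × 1.016 × 1.052 ≈ 1.19973.
Nominal growth factor: 1.08700. Real growth factor = 1.08700 / 1.19973 ≈ 0.90604.
Total real return ≈ -9.3963%.

-9.4%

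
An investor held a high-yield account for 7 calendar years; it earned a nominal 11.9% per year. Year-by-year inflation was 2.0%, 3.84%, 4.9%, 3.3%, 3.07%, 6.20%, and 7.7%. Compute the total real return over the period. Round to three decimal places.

Cumulative inflation factor: 1.020 × 1.0384 × 1.049 × 1.033 × 1.0307 × 1.0620 × 1.077 ≈ 1.35305.
Nominal growth factor: 2.19690. Real growth factor = 2.19690 / 1.35305 ≈ 1.62367.
Total real return ≈ 62.3669%.

62.367%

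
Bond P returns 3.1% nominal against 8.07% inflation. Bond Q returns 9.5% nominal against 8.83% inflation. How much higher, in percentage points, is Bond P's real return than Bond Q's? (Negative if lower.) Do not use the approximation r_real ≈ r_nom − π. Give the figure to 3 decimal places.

-5.215

Bond P real return: 1.031/1.0807 − 1 = -4.5989%.
Bond Q real return: 1.095/1.0883 − 1 = 0.6156%.
Difference: -4.5989 − 0.6156 = -5.2145 pp.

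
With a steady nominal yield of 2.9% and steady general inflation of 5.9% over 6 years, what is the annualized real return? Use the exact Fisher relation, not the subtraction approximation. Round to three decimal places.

With constant rates the annual real return is the same each year: (1+2.9%)/(1+5.9%) − 1 = -0.02833.

-2.833%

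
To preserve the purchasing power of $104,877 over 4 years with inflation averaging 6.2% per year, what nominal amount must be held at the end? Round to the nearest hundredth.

$133,406.91

Cumulative price-level factor: (1+6.2%)^4 ≈ 1.2720320883.
Multiplying $104,877 by the price-level factor gives the future nominal sum.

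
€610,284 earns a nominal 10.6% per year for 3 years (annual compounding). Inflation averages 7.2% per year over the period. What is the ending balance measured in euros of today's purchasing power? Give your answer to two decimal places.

€670,213.25

Nominal value at maturity: €610,284 × (1 + 10.6%)^3 ≈ €825,652.62.
Price-level factor over 3 years: (1 + 7.2%)^3 = 1.231925248.
The maturity value deflated by that factor is the answer in today's purchasing power.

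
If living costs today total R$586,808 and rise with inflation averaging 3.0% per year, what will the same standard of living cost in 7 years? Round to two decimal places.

Cumulative price-level factor: (1+3.0%)^7 ≈ 1.2298738654.
The nominal amount required is R$586,808 scaled up by that factor.

R$721,699.82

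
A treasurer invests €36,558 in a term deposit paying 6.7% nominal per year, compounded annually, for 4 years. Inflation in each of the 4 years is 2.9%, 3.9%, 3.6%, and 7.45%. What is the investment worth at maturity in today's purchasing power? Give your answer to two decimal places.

€39,814.66

Nominal value at maturity: €36,558 × (1 + 6.7%)^4 ≈ €47,384.92.
Price-level factor over 4 years: 1.029 × 1.039 × 1.036 × 1.0745 ≈ 1.1901373848.
The maturity value deflated by that factor is the answer in today's purchasing power.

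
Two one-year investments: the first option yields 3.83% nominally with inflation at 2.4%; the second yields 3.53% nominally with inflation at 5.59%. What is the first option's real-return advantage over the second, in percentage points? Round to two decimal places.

3.35

The first option real return: 1.0383/1.024 − 1 = 1.396%.
The second real return: 1.0353/1.0559 − 1 = -1.951%.
Difference: 1.396 − (-1.951) = 3.347 pp.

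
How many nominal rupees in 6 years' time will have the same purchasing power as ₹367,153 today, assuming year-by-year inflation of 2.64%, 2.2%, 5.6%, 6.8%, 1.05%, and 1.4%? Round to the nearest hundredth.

₹445,065.64

Cumulative price-level factor: 1.0264 × 1.022 × 1.056 × 1.068 × 1.0105 × 1.014 ≈ 1.2122075453.
The nominal amount required is ₹367,153 scaled up by that factor.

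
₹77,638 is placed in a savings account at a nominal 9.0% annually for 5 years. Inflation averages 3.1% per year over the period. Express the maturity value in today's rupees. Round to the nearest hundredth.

₹102,544.77

Nominal value at maturity: ₹77,638 × (1 + 9.0%)^5 ≈ ₹119,455.69.
Price-level factor over 5 years: (1 + 3.1%)^5 ≈ 1.1649125562.
The maturity value deflated by that factor is the answer in today's purchasing power.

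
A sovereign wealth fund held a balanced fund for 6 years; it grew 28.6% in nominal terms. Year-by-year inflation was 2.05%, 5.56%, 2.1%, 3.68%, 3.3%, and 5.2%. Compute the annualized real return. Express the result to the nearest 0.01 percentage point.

0.62%

Cumulative inflation factor: 1.0205 × 1.0556 × 1.021 × 1.0368 × 1.033 × 1.052 ≈ 1.23922.
Nominal growth factor: 1.28600. Real growth factor = 1.28600 / 1.23922 ≈ 1.03775.
Annualized: 1.03775^(1/6) − 1 ≈ 0.00619.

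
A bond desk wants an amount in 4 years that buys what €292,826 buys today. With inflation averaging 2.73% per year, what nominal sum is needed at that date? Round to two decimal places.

€326,136.04

Cumulative price-level factor: (1+2.73%)^4 ≈ 1.1137536811.
The nominal amount required is €292,826 scaled up by that factor.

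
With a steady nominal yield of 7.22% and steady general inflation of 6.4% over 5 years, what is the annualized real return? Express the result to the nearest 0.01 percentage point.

With constant rates the annual real return is the same each year: (1+7.22%)/(1+6.4%) − 1 = 0.00771.

0.77%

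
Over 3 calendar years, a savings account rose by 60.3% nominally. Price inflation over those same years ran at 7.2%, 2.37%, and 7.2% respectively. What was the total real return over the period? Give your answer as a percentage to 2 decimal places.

36.26%

Cumulative inflation factor: 1.072 × 1.0237 × 1.072 ≈ 1.17642.
Nominal growth factor: 1.60300. Real growth factor = 1.60300 / 1.17642 ≈ 1.36261.
Total real return ≈ 36.2609%.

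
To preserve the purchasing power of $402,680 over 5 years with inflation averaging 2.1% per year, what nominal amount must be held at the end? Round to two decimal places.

Cumulative price-level factor: (1+2.1%)^5 ≈ 1.1095035865.
Multiplying $402,680 by the price-level factor gives the future nominal sum.

$446,774.90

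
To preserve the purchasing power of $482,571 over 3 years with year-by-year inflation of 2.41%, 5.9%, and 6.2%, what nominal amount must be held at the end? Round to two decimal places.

$555,807.06

Cumulative price-level factor: 1.0241 × 1.059 × 1.062 = 1.1517622578.
The nominal amount required is $482,571 scaled up by that factor.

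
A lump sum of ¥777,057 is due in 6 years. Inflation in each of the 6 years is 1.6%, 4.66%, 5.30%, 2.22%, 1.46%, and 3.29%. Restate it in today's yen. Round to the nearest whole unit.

¥647,830

Price-level factor over 6 years: 1.016 × 1.0466 × 1.0530 × 1.0222 × 1.0146 × 1.0329 ≈ 1.1994767149.
Purchasing power today: ¥777,057 divided by that factor.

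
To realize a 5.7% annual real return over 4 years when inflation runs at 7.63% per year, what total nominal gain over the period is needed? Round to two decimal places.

67.51%

Required annual nominal rate: (1+5.7%)(1+7.63%) − 1 = 13.76491%.
Cumulative over 4 years: (1 + 0.1376491)^4 − 1 ≈ 0.67507.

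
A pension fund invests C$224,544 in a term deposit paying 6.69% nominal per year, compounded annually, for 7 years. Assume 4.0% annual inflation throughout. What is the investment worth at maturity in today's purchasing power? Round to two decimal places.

C$268,493.69

Nominal value at maturity: C$224,544 × (1 + 6.69%)^7 ≈ C$353,319.38.
Price-level factor over 7 years: (1 + 4.0%)^7 ≈ 1.3159317792.
The maturity value deflated by that factor is the answer in today's purchasing power.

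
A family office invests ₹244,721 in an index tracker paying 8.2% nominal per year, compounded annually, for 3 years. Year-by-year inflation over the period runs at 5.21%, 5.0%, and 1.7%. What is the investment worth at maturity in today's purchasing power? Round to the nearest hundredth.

₹275,921.63

Nominal value at maturity: ₹244,721 × (1 + 8.2%)^3 ≈ ₹309,993.81.
Price-level factor over 3 years: 1.0521 × 1.050 × 1.017 = 1.123484985.
The maturity value deflated by that factor is the answer in today's purchasing power.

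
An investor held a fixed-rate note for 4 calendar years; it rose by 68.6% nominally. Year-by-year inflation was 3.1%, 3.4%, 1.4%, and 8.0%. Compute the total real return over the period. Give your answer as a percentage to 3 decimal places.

Cumulative inflation factor: 1.031 × 1.034 × 1.014 × 1.080 ≈ 1.16746.
Nominal growth factor: 1.68600. Real growth factor = 1.68600 / 1.16746 ≈ 1.44416.
Total real return ≈ 44.4164%.

44.416%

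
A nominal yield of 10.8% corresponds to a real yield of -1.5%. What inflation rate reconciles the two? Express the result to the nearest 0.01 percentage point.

12.49%

From (1+r_nom) = (1+r_real)(1+π), we get 1+π = (1 + 10.8%)/(1 − 1.5%) = 1.108/0.985 ≈ 1.12487.
So π ≈ 12.4873%.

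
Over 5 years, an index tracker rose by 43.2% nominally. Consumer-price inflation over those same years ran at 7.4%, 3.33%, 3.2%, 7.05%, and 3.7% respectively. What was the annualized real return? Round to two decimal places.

2.41%

Cumulative inflation factor: 1.074 × 1.0333 × 1.032 × 1.0705 × 1.037 ≈ 1.27138.
Nominal growth factor: 1.43200. Real growth factor = 1.43200 / 1.27138 ≈ 1.12633.
Annualized: 1.12633^(1/5) − 1 ≈ 0.02408.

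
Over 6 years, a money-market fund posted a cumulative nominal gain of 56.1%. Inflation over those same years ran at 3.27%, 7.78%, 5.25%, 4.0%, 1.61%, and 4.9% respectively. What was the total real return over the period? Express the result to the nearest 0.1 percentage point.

Cumulative inflation factor: 1.0327 × 1.0778 × 1.0525 × 1.040 × 1.0161 × 1.049 ≈ 1.29861.
Nominal growth factor: 1.56100. Real growth factor = 1.56100 / 1.29861 ≈ 1.20205.
Total real return ≈ 20.2052%.

20.2%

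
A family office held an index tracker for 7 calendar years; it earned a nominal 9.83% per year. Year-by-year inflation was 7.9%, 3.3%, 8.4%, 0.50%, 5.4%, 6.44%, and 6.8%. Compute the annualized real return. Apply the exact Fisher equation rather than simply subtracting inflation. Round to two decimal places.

4.10%

Cumulative inflation factor: 1.079 × 1.033 × 1.084 × 1.0050 × 1.054 × 1.0644 × 1.068 ≈ 1.45490.
Nominal growth factor: 1.92773. Real growth factor = 1.92773 / 1.45490 ≈ 1.32499.
Annualized: 1.32499^(1/7) − 1 ≈ 0.04102.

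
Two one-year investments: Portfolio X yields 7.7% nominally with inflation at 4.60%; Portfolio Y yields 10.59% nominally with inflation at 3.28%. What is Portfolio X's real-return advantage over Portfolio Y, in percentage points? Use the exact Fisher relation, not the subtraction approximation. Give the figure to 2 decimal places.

-4.11

Portfolio X real return: 1.077/1.0460 − 1 = 2.964%.
Portfolio Y real return: 1.1059/1.0328 − 1 = 7.078%.
Difference: 2.964 − 7.078 = -4.114 pp.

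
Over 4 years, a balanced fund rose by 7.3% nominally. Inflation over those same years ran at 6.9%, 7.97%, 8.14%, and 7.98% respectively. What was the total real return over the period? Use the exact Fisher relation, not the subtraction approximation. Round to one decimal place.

-20.4%

Cumulative inflation factor: 1.069 × 1.0797 × 1.0814 × 1.0798 ≈ 1.34775.
Nominal growth factor: 1.07300. Real growth factor = 1.07300 / 1.34775 ≈ 0.79614.
Total real return ≈ -20.3860%.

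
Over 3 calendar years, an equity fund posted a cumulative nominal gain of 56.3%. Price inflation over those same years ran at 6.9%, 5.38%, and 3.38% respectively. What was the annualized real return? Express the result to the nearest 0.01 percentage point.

Cumulative inflation factor: 1.069 × 1.0538 × 1.0338 ≈ 1.16459.
Nominal growth factor: 1.56300. Real growth factor = 1.56300 / 1.16459 ≈ 1.34211.
Annualized: 1.34211^(1/3) − 1 ≈ 0.10305.

10.31%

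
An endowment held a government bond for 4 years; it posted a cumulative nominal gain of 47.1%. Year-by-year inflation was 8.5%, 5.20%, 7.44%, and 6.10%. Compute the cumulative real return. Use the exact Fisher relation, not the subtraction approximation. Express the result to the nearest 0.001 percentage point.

13.054%

Cumulative inflation factor: 1.085 × 1.0520 × 1.0744 × 1.0610 ≈ 1.30115.
Nominal growth factor: 1.47100. Real growth factor = 1.47100 / 1.30115 ≈ 1.13054.
Total real return ≈ 13.0540%.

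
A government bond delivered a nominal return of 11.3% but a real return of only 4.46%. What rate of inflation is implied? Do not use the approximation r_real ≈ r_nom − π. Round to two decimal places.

6.55%

From (1+r_nom) = (1+r_real)(1+π), we get 1+π = (1 + 11.3%)/(1 + 4.46%) = 1.113/1.0446 ≈ 1.06548.
So π ≈ 6.5480%.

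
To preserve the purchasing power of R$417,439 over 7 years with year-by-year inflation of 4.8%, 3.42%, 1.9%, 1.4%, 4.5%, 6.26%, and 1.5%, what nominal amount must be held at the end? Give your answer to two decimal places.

Cumulative price-level factor: 1.048 × 1.0342 × 1.019 × 1.014 × 1.045 × 1.0626 × 1.015 ≈ 1.2622055904.
Multiplying R$417,439 by the price-level factor gives the future nominal sum.

R$526,893.84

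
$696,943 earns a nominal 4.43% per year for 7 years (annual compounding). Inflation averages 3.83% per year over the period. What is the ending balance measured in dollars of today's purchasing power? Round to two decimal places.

$725,628.33

Nominal value at maturity: $696,943 × (1 + 4.43%)^7 ≈ $944,004.81.
Price-level factor over 7 years: (1 + 3.83%)^7 ≈ 1.3009481207.
The maturity value deflated by that factor is the answer in today's purchasing power.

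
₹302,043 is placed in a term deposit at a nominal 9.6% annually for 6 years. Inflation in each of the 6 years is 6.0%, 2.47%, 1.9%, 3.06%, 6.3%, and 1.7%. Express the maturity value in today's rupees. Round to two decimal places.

Nominal value at maturity: ₹302,043 × (1 + 9.6%)^6 ≈ ₹523,518.58.
Price-level factor over 6 years: 1.060 × 1.0247 × 1.019 × 1.0306 × 1.063 × 1.017 ≈ 1.2331648611.
The maturity value deflated by that factor is the answer in today's purchasing power.

₹424,532.52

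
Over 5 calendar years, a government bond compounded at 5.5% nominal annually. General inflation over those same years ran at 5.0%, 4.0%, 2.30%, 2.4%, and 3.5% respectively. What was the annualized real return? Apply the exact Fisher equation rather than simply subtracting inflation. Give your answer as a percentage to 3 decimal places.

Cumulative inflation factor: 1.050 × 1.040 × 1.0230 × 1.024 × 1.035 ≈ 1.18396.
Nominal growth factor: 1.30696. Real growth factor = 1.30696 / 1.18396 ≈ 1.10388.
Annualized: 1.10388^(1/5) − 1 ≈ 0.01996.

1.996%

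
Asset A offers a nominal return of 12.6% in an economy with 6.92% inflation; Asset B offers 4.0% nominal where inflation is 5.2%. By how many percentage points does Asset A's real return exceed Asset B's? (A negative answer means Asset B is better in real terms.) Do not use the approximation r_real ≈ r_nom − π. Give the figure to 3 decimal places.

6.453

Asset A real return: 1.126/1.0692 − 1 = 5.3124%.
Asset B real return: 1.040/1.052 − 1 = -1.1407%.
Difference: 5.3124 − (-1.1407) = 6.4531 pp.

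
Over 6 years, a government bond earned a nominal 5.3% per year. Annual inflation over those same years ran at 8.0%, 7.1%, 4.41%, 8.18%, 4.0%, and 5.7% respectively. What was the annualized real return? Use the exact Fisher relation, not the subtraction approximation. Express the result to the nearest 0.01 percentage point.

-0.87%

Cumulative inflation factor: 1.080 × 1.071 × 1.0441 × 1.0818 × 1.040 × 1.057 ≈ 1.43619.
Nominal growth factor: 1.36323. Real growth factor = 1.36323 / 1.43619 ≈ 0.94920.
Annualized: 0.94920^(1/6) − 1 ≈ -0.00865.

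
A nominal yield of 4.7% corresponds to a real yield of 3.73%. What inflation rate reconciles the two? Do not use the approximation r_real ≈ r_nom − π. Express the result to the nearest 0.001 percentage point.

0.935%

From (1+r_nom) = (1+r_real)(1+π), we get 1+π = (1 + 4.7%)/(1 + 3.73%) = 1.047/1.0373 ≈ 1.00935.
So π ≈ 0.9351%.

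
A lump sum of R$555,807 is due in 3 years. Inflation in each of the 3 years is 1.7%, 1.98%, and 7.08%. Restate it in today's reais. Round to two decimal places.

Price-level factor over 3 years: 1.017 × 1.0198 × 1.0708 ≈ 1.1105658713.
Purchasing power today: R$555,807 divided by that factor.

R$500,471.89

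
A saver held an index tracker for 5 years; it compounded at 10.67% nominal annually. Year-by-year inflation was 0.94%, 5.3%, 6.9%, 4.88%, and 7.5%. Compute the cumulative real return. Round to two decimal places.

Cumulative inflation factor: 1.0094 × 1.053 × 1.069 × 1.0488 × 1.075 ≈ 1.28106.
Nominal growth factor: 1.66016. Real growth factor = 1.66016 / 1.28106 ≈ 1.29592.
Total real return ≈ 29.5922%.

29.59%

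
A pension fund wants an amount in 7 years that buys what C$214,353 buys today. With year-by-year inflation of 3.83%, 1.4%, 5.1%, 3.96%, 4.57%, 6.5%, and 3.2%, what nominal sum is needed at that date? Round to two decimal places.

Cumulative price-level factor: 1.0383 × 1.014 × 1.051 × 1.0396 × 1.0457 × 1.065 × 1.032 ≈ 1.3221057954.
Multiplying C$214,353 by the price-level factor gives the future nominal sum.

C$283,397.34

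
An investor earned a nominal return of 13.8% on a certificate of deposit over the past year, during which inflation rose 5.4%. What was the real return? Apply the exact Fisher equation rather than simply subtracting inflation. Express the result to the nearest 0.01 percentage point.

7.97%

Real return via the Fisher equation: (1 + 13.8%)/(1 + 5.4%) − 1 = 1.138/1.054 − 1 ≈ 0.07970.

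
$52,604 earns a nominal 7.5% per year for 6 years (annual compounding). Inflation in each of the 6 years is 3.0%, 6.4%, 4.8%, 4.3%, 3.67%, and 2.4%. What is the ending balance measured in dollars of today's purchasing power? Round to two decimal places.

$63,839.88

Nominal value at maturity: $52,604 × (1 + 7.5%)^6 ≈ $81,183.83.
Price-level factor over 6 years: 1.030 × 1.064 × 1.048 × 1.043 × 1.0367 × 1.024 ≈ 1.2716789980.
Dividing the nominal maturity value by the price-level factor gives the value in today's money.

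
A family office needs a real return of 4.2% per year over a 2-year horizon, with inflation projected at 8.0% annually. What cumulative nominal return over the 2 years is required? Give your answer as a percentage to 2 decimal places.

Required annual nominal rate: (1+4.2%)(1+8.0%) − 1 = 12.536%.
Cumulative over 2 years: (1 + 0.12536)^2 − 1 ≈ 0.26644.

26.64%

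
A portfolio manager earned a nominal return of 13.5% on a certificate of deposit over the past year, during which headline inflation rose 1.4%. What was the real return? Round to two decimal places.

Real return via the Fisher equation: (1 + 13.5%)/(1 + 1.4%) − 1 = 1.135/1.014 − 1 ≈ 0.11933.

11.93%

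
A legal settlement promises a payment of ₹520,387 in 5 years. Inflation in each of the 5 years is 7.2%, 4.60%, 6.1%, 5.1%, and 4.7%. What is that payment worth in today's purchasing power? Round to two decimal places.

₹397,498.22

Price-level factor over 5 years: 1.072 × 1.0460 × 1.061 × 1.051 × 1.047 ≈ 1.3091555509.
Purchasing power today: ₹520,387 divided by that factor.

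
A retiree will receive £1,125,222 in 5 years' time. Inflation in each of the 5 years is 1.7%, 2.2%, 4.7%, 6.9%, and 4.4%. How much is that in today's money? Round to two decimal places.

Price-level factor over 5 years: 1.017 × 1.022 × 1.047 × 1.069 × 1.044 ≈ 1.2144978051.
Purchasing power today: £1,125,222 divided by that factor.

£926,491.59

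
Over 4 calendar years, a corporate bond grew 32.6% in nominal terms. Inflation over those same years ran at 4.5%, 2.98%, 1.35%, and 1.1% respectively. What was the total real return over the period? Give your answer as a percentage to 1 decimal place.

20.3%

Cumulative inflation factor: 1.045 × 1.0298 × 1.0135 × 1.011 ≈ 1.10267.
Nominal growth factor: 1.32600. Real growth factor = 1.32600 / 1.10267 ≈ 1.20254.
Total real return ≈ 20.2540%.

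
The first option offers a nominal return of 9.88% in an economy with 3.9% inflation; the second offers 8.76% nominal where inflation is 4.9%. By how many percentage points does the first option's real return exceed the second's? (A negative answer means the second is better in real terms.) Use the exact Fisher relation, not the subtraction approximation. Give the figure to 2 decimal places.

2.08

The first option real return: 1.0988/1.039 − 1 = 5.756%.
The second real return: 1.0876/1.049 − 1 = 3.680%.
Difference: 5.756 − 3.680 = 2.076 pp.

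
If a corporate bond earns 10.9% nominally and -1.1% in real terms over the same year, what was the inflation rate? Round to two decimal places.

From (1+r_nom) = (1+r_real)(1+π), we get 1+π = (1 + 10.9%)/(1 − 1.1%) = 1.109/0.989 ≈ 1.12133.
So π ≈ 12.1335%.

12.13%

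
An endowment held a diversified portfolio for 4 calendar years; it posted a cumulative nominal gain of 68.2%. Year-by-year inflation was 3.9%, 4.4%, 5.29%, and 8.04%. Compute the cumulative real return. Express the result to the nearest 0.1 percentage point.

Cumulative inflation factor: 1.039 × 1.044 × 1.0529 × 1.0804 ≈ 1.23392.
Nominal growth factor: 1.68200. Real growth factor = 1.68200 / 1.23392 ≈ 1.36313.
Total real return ≈ 36.3133%.

36.3%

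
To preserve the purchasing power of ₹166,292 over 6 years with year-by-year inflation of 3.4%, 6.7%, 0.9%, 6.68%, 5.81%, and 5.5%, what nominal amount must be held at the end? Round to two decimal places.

Cumulative price-level factor: 1.034 × 1.067 × 1.009 × 1.0668 × 1.0581 × 1.055 ≈ 1.3256787825.
Multiplying ₹166,292 by the price-level factor gives the future nominal sum.

₹220,449.78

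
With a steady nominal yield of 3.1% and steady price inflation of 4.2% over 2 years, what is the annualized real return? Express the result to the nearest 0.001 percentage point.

-1.056%

With constant rates the annual real return is the same each year: (1+3.1%)/(1+4.2%) − 1 = -0.01056.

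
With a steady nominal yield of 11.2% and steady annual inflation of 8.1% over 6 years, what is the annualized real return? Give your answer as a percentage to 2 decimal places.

2.87%

With constant rates the annual real return is the same each year: (1+11.2%)/(1+8.1%) − 1 = 0.02868.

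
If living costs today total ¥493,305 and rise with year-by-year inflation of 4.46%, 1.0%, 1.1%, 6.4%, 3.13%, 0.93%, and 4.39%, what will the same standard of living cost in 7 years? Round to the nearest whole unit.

¥608,337

Cumulative price-level factor: 1.0446 × 1.010 × 1.011 × 1.064 × 1.0313 × 1.0093 × 1.0439 ≈ 1.2331853803.
Multiplying ¥493,305 by the price-level factor gives the future nominal sum.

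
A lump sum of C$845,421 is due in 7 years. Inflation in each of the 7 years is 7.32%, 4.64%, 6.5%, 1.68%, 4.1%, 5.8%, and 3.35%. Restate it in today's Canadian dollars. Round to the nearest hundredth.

Price-level factor over 7 years: 1.0732 × 1.0464 × 1.065 × 1.0168 × 1.041 × 1.058 × 1.0335 ≈ 1.3842368882.
Purchasing power today: C$845,421 divided by that factor.

C$610,748.79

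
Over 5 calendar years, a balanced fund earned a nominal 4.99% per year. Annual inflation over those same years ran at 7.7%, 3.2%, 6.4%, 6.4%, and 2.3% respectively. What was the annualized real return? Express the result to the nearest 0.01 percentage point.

Cumulative inflation factor: 1.077 × 1.032 × 1.064 × 1.064 × 1.023 ≈ 1.28722.
Nominal growth factor: 1.27567. Real growth factor = 1.27567 / 1.28722 ≈ 0.99103.
Annualized: 0.99103^(1/5) − 1 ≈ -0.00180.

-0.18%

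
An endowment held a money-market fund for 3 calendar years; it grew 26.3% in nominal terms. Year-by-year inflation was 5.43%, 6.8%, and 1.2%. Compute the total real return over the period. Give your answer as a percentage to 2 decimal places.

Cumulative inflation factor: 1.0543 × 1.068 × 1.012 ≈ 1.13950.
Nominal growth factor: 1.26300. Real growth factor = 1.26300 / 1.13950 ≈ 1.10838.
Total real return ≈ 10.8377%.

10.84%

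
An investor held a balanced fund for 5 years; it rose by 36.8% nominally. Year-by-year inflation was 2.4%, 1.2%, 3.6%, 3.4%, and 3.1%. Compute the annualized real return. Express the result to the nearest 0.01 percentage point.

Cumulative inflation factor: 1.024 × 1.012 × 1.036 × 1.034 × 1.031 ≈ 1.14451.
Nominal growth factor: 1.36800. Real growth factor = 1.36800 / 1.14451 ≈ 1.19527.
Annualized: 1.19527^(1/5) − 1 ≈ 0.03632.

3.63%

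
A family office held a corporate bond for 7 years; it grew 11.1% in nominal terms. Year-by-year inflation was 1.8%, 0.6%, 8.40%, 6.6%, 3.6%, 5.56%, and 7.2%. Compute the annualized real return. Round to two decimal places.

-3.12%

Cumulative inflation factor: 1.018 × 1.006 × 1.0840 × 1.066 × 1.036 × 1.0556 × 1.072 ≈ 1.38735.
Nominal growth factor: 1.11100. Real growth factor = 1.11100 / 1.38735 ≈ 0.80081.
Annualized: 0.80081^(1/7) − 1 ≈ -0.03124.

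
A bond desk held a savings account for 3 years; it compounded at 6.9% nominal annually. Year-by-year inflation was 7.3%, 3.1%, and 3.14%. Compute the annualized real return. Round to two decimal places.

2.30%

Cumulative inflation factor: 1.073 × 1.031 × 1.0314 ≈ 1.14100.
Nominal growth factor: 1.22161. Real growth factor = 1.22161 / 1.14100 ≈ 1.07065.
Annualized: 1.07065^(1/3) − 1 ≈ 0.02302.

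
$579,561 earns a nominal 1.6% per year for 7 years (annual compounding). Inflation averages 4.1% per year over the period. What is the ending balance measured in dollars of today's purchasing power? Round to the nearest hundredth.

$488,877.45

Nominal value at maturity: $579,561 × (1 + 1.6%)^7 ≈ $647,671.98.
Price-level factor over 7 years: (1 + 4.1%)^7 ≈ 1.3248146031.
Dividing the nominal maturity value by the price-level factor gives the value in today's money.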